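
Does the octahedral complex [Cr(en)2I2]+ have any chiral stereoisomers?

In an octahedral complex each vertex has one trans partner and four cis neighbours.
Each en is bidentate and must span two cis positions.
Working through the distinct placements yields 2 geometric isomers: I trans; I cis (chiral).
One of these lacks any improper symmetry element and so occurs as an enantiomeric pair, giving 2 + 1 = 3 stereoisomers in total.

yes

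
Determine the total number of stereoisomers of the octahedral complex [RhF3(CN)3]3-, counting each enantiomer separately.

Systematic placement gives 2 geometric isomers: F mer; F fac.
Each arrangement has an internal mirror plane or centre of symmetry, so none is chiral.

2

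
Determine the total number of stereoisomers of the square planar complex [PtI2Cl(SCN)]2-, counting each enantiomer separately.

2

A square has two trans pairs of vertices; adjacent vertices are cis.
Working through the distinct placements yields 2 geometric isomers: I cis; I trans.
Each arrangement has an internal mirror plane or centre of symmetry, so none is chiral.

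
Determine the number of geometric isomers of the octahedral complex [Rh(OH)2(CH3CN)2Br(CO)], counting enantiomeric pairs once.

6

The six octahedral sites form three mutually perpendicular trans pairs.
The distinct arrangements are (6 in all): OH trans, CH3CN cis; OH cis, CH3CN cis (3 arrangements, 2 chiral); OH trans, CH3CN trans; OH cis, CH3CN trans.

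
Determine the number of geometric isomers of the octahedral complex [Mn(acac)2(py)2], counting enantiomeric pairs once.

2

An octahedron has six vertices in three trans pairs; every non-trans pair is cis.
Each acac is bidentate and must span two cis positions.
The distinct arrangements are (2 in all): py trans; py cis (chiral).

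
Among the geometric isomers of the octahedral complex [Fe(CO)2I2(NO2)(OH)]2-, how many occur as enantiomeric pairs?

2

Working through the distinct placements yields 6 geometric isomers: CO trans, I trans; CO trans, I cis; CO cis, I cis (3 arrangements, 2 chiral); CO cis, I trans.
Of these, 2 lack any improper symmetry element and so occur as enantiomeric pairs, giving 6 + 2 = 8 stereoisomers in total.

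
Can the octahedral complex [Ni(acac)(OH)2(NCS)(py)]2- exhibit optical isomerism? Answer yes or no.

The six octahedral sites form three mutually perpendicular trans pairs.
Each acac is bidentate and must span two cis positions.
Working through the distinct placements yields 4 geometric isomers: OH cis (3 arrangements, 2 chiral); OH trans.
Of these, 2 lack any improper symmetry element and so occur as enantiomeric pairs, giving 4 + 2 = 6 stereoisomers in total.

yes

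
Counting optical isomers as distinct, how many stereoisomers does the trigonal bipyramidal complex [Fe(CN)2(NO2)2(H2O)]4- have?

6

Placing the ligands in turn and identifying arrangements related by rotation or reflection leaves 5 distinct geometric isomers.
One of these lacks any improper symmetry element and so occurs as an enantiomeric pair, giving 5 + 1 = 6 stereoisomers in total.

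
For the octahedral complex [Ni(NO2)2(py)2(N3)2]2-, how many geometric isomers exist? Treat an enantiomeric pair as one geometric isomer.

In an octahedral complex each vertex has one trans partner and four cis neighbours.
The distinct arrangements are (5 in all): NO2 trans, py trans, N3 trans; NO2 cis, py cis, N3 trans; NO2 cis, py trans, N3 cis; NO2 cis, py cis, N3 cis (chiral); NO2 trans, py cis, N3 cis.

5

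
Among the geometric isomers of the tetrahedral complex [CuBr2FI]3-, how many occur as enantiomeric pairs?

0

All four vertices of a tetrahedron are equivalent and mutually adjacent, so cis/trans isomerism cannot arise.
Only one geometric arrangement is possible.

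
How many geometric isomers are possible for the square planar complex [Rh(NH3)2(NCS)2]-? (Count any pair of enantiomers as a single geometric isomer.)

In a square planar complex each vertex has one trans partner and two cis neighbours.
There are 2 geometric isomers: NH3 cis; NH3 trans.

2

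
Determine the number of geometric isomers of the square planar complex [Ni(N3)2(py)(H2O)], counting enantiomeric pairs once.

2

In a square planar complex each vertex has one trans partner and two cis neighbours.
Working through the distinct placements yields 2 geometric isomers: N3 cis; N3 trans.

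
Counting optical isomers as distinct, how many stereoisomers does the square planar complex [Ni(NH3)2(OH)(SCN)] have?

In a square planar complex each vertex has one trans partner and two cis neighbours.
Systematic placement gives 2 geometric isomers: NH3 cis; NH3 trans.
Each arrangement has an internal mirror plane or centre of symmetry, so none is chiral.

2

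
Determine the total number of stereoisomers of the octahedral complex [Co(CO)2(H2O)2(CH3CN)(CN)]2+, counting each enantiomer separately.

8

The six octahedral sites form three mutually perpendicular trans pairs.
There are 6 geometric isomers: CO trans, H2O trans; CO cis, H2O cis (3 arrangements, 2 chiral); CO cis, H2O trans; CO trans, H2O cis.
Of these, 2 lack any improper symmetry element and so occur as enantiomeric pairs, giving 6 + 2 = 8 stereoisomers in total.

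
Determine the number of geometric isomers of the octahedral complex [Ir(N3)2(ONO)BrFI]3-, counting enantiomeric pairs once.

9

In an octahedral complex each vertex has one trans partner and four cis neighbours.
Exhaustive case analysis gives 9 geometric isomers.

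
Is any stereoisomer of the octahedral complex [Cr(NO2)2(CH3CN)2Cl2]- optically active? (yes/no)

yes

The six octahedral sites form three mutually perpendicular trans pairs.
The distinct arrangements are (5 in all): NO2 trans, CH3CN trans, Cl trans; NO2 cis, CH3CN trans, Cl cis; NO2 trans, CH3CN cis, Cl cis; NO2 cis, CH3CN cis, Cl cis (chiral); NO2 cis, CH3CN cis, Cl trans.
One of these lacks any improper symmetry element and so occurs as an enantiomeric pair, giving 5 + 1 = 6 stereoisomers in total.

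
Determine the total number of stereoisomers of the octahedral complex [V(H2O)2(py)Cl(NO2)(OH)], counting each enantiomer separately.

15

In an octahedral complex each vertex has one trans partner and four cis neighbours.
Exhaustive case analysis gives 9 geometric isomers.
Of these, 6 lack any improper symmetry element and so occur as enantiomeric pairs, giving 9 + 6 = 15 stereoisomers in total.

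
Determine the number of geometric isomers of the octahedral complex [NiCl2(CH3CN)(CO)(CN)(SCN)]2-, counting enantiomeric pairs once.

9

In an octahedral complex each vertex has one trans partner and four cis neighbours.
Placing the ligands in turn and identifying arrangements related by rotation or reflection leaves 9 distinct geometric isomers.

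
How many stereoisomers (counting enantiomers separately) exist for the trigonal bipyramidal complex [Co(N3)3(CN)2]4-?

3

Working through the distinct placements yields 3 geometric isomers: CN both axial; CN one axial, one equatorial; CN both equatorial.
Each arrangement has an internal mirror plane or centre of symmetry, so none is chiral.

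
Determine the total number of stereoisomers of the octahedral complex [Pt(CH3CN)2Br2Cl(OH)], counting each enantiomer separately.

8

An octahedron has six vertices in three trans pairs; every non-trans pair is cis.
There are 6 geometric isomers: CH3CN trans, Br trans; CH3CN cis, Br trans; CH3CN cis, Br cis (3 arrangements, 2 chiral); CH3CN trans, Br cis.
Of these, 2 lack any improper symmetry element and so occur as enantiomeric pairs, giving 6 + 2 = 8 stereoisomers in total.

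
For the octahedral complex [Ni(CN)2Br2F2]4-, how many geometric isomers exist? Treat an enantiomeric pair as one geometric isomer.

5

An octahedron has six vertices in three trans pairs; every non-trans pair is cis.
Working through the distinct placements yields 5 geometric isomers: CN trans, Br trans, F trans; CN cis, Br trans, F cis; CN cis, Br cis, F trans; CN cis, Br cis, F cis (chiral); CN trans, Br cis, F cis.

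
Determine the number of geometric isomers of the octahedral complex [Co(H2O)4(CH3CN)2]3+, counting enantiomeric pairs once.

2

The six octahedral sites form three mutually perpendicular trans pairs.
Systematic placement gives 2 geometric isomers: CH3CN trans; CH3CN cis.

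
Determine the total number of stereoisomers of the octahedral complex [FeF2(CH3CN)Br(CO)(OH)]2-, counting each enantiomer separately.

15

Placing the ligands in turn and identifying arrangements related by rotation or reflection leaves 9 distinct geometric isomers.
Of these, 6 lack any improper symmetry element and so occur as enantiomeric pairs, giving 9 + 6 = 15 stereoisomers in total.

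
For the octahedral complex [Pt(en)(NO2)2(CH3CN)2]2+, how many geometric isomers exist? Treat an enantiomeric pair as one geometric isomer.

3

In an octahedral complex each vertex has one trans partner and four cis neighbours.
Each en is bidentate and must span two cis positions.
There are 3 geometric isomers: NO2 cis, CH3CN trans; NO2 cis, CH3CN cis (chiral); NO2 trans, CH3CN cis.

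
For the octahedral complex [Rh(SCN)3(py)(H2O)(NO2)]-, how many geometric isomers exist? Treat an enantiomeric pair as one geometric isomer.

4

The six octahedral sites form three mutually perpendicular trans pairs.
Working through the distinct placements yields 4 geometric isomers: SCN mer (3 arrangements); SCN fac (chiral).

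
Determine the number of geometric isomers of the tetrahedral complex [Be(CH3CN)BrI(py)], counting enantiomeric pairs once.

1

All four vertices of a tetrahedron are equivalent and mutually adjacent, so cis/trans isomerism cannot arise.
Only one geometric arrangement is possible; it has no improper symmetry element, so it exists as a pair of enantiomers (2 stereoisomers).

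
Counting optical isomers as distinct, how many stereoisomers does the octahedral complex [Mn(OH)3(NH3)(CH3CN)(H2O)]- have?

5

Working through the distinct placements yields 4 geometric isomers: OH mer (3 arrangements); OH fac (chiral).
One of these lacks any improper symmetry element and so occurs as an enantiomeric pair, giving 4 + 1 = 5 stereoisomers in total.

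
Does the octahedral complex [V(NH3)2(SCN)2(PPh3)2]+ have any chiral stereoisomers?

Systematic placement gives 5 geometric isomers: NH3 trans, SCN trans, PPh3 trans; NH3 trans, SCN cis, PPh3 cis; NH3 cis, SCN trans, PPh3 cis; NH3 cis, SCN cis, PPh3 cis (chiral); NH3 cis, SCN cis, PPh3 trans.
One of these lacks any improper symmetry element and so occurs as an enantiomeric pair, giving 5 + 1 = 6 stereoisomers in total.

yes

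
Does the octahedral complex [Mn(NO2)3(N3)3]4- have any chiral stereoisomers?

no

An octahedron has six vertices in three trans pairs; every non-trans pair is cis.
Systematic placement gives 2 geometric isomers: NO2 mer; NO2 fac.
Each arrangement has an internal mirror plane or centre of symmetry, so none is chiral.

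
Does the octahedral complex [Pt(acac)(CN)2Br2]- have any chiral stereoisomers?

yes

An octahedron has six vertices in three trans pairs; every non-trans pair is cis.
Each acac is bidentate and must span two cis positions.
The distinct arrangements are (3 in all): CN cis, Br trans; CN cis, Br cis (chiral); CN trans, Br cis.
One of these lacks any improper symmetry element and so occurs as an enantiomeric pair, giving 3 + 1 = 4 stereoisomers in total.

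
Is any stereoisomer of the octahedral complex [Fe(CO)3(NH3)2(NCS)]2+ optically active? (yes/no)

no

An octahedron has six vertices in three trans pairs; every non-trans pair is cis.
The distinct arrangements are (3 in all): CO mer, NH3 trans; CO mer, NH3 cis; CO fac, NH3 cis.
Each arrangement has an internal mirror plane or centre of symmetry, so none is chiral.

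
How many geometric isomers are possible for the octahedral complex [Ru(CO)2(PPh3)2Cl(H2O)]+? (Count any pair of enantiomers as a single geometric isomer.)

6

An octahedron has six vertices in three trans pairs; every non-trans pair is cis.
The distinct arrangements are (6 in all): CO trans, PPh3 trans; CO trans, PPh3 cis; CO cis, PPh3 trans; CO cis, PPh3 cis (3 arrangements, 2 chiral).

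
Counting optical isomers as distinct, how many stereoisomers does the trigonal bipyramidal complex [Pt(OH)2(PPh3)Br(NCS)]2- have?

10

Placing the ligands in turn and identifying arrangements related by rotation or reflection leaves 7 distinct geometric isomers.
Of these, 3 lack any improper symmetry element and so occur as enantiomeric pairs, giving 7 + 3 = 10 stereoisomers in total.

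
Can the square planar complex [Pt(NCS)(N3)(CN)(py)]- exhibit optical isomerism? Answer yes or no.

no

In a square planar complex each vertex has one trans partner and two cis neighbours.
The distinct arrangements are (3 in all): (CN/NCS trans, N3/py trans); (CN/py trans, N3/NCS trans); (CN/N3 trans, NCS/py trans).
Each arrangement has an internal mirror plane or centre of symmetry, so none is chiral.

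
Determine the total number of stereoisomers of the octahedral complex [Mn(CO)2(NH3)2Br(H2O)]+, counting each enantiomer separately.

8

In an octahedral complex each vertex has one trans partner and four cis neighbours.
Working through the distinct placements yields 6 geometric isomers: CO cis, NH3 trans; CO cis, NH3 cis (3 arrangements, 2 chiral); CO trans, NH3 trans; CO trans, NH3 cis.
Of these, 2 lack any improper symmetry element and so occur as enantiomeric pairs, giving 6 + 2 = 8 stereoisomers in total.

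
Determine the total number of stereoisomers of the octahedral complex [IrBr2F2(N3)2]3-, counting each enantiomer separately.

An octahedron has six vertices in three trans pairs; every non-trans pair is cis.
There are 5 geometric isomers: Br trans, F trans, N3 trans; Br trans, F cis, N3 cis; Br cis, F cis, N3 trans; Br cis, F cis, N3 cis (chiral); Br cis, F trans, N3 cis.
One of these lacks any improper symmetry element and so occurs as an enantiomeric pair, giving 5 + 1 = 6 stereoisomers in total.

6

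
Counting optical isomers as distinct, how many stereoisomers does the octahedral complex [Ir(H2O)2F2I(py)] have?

8

Working through the distinct placements yields 6 geometric isomers: H2O trans, F trans; H2O cis, F trans; H2O cis, F cis (3 arrangements, 2 chiral); H2O trans, F cis.
Of these, 2 lack any improper symmetry element and so occur as enantiomeric pairs, giving 6 + 2 = 8 stereoisomers in total.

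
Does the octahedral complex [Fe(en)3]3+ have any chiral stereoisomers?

yes

In an octahedral complex each vertex has one trans partner and four cis neighbours.
Each en is bidentate and must span two cis positions.
Only one geometric arrangement is possible; it has no improper symmetry element, so it exists as a pair of enantiomers (2 stereoisomers).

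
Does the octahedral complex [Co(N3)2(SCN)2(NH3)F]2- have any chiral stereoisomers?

There are 6 geometric isomers: N3 cis, SCN trans; N3 cis, SCN cis (3 arrangements, 2 chiral); N3 trans, SCN trans; N3 trans, SCN cis.
Of these, 2 lack any improper symmetry element and so occur as enantiomeric pairs, giving 6 + 2 = 8 stereoisomers in total.

yes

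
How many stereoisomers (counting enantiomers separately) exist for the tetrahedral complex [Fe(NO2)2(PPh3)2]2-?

In a tetrahedral complex all four positions are equivalent and every pair of ligands is adjacent — there is no cis/trans distinction.
Only one geometric arrangement is possible.

1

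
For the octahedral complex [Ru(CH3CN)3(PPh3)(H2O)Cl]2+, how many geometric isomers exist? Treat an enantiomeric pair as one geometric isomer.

4

The six octahedral sites form three mutually perpendicular trans pairs.
Systematic placement gives 4 geometric isomers: CH3CN mer (3 arrangements); CH3CN fac (chiral).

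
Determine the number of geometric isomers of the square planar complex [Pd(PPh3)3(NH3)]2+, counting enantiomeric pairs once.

Only one geometric arrangement is possible.

1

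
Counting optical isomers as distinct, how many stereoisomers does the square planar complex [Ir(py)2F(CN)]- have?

There are 2 geometric isomers: py cis; py trans.
Each arrangement has an internal mirror plane or centre of symmetry, so none is chiral.

2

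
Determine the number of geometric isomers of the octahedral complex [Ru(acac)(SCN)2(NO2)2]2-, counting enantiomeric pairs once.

An octahedron has six vertices in three trans pairs; every non-trans pair is cis.
Each acac is bidentate and must span two cis positions.
There are 3 geometric isomers: SCN cis, NO2 trans; SCN cis, NO2 cis (chiral); SCN trans, NO2 cis.

3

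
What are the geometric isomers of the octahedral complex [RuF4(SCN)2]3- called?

The six octahedral sites form three mutually perpendicular trans pairs.
The distinct arrangements are (2 in all): SCN trans; SCN cis.

cis and trans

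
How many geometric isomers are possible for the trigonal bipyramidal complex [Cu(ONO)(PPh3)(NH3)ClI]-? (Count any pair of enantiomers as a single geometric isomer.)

Placing the ligands in turn and identifying arrangements related by rotation or reflection leaves 10 distinct geometric isomers.

10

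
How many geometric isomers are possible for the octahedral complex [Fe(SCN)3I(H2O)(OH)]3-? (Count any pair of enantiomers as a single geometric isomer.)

4

Systematic placement gives 4 geometric isomers: SCN mer (3 arrangements); SCN fac (chiral).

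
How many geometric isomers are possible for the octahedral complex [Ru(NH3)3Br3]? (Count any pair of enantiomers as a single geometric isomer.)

In an octahedral complex each vertex has one trans partner and four cis neighbours.
Systematic placement gives 2 geometric isomers: NH3 mer; NH3 fac.

2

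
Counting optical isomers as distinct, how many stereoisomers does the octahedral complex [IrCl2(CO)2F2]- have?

An octahedron has six vertices in three trans pairs; every non-trans pair is cis.
There are 5 geometric isomers: Cl trans, CO trans, F trans; Cl cis, CO trans, F cis; Cl cis, CO cis, F trans; Cl cis, CO cis, F cis (chiral); Cl trans, CO cis, F cis.
One of these lacks any improper symmetry element and so occurs as an enantiomeric pair, giving 5 + 1 = 6 stereoisomers in total.

6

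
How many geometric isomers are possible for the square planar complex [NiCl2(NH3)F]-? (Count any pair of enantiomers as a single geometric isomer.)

In a square planar complex each vertex has one trans partner and two cis neighbours.
Systematic placement gives 2 geometric isomers: Cl cis; Cl trans.

2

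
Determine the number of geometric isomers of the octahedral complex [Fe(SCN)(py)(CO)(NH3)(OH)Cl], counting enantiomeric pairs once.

15

The six octahedral sites form three mutually perpendicular trans pairs.
Systematic enumeration (placing each ligand type in turn and discarding arrangements equivalent by rotation or reflection) gives 15 geometric isomers.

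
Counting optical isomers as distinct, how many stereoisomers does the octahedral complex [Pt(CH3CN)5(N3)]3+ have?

In an octahedral complex each vertex has one trans partner and four cis neighbours.
Only one geometric arrangement is possible.

1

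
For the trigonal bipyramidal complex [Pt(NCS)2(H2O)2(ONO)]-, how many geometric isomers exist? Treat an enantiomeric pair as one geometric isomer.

In a trigonal bipyramid the two axial positions differ from the three equatorial ones.
Placing the ligands in turn and identifying arrangements related by rotation or reflection leaves 5 distinct geometric isomers.

5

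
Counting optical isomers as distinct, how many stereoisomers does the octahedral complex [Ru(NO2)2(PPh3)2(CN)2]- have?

An octahedron has six vertices in three trans pairs; every non-trans pair is cis.
Systematic placement gives 5 geometric isomers: NO2 trans, PPh3 trans, CN trans; NO2 cis, PPh3 cis, CN trans; NO2 cis, PPh3 trans, CN cis; NO2 cis, PPh3 cis, CN cis (chiral); NO2 trans, PPh3 cis, CN cis.
One of these lacks any improper symmetry element and so occurs as an enantiomeric pair, giving 5 + 1 = 6 stereoisomers in total.

6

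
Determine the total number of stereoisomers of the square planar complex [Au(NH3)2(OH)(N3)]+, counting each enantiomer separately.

2

In a square planar complex each vertex has one trans partner and two cis neighbours.
There are 2 geometric isomers: NH3 cis; NH3 trans.
Each arrangement has an internal mirror plane or centre of symmetry, so none is chiral.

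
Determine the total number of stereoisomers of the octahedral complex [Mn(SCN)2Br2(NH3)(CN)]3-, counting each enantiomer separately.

An octahedron has six vertices in three trans pairs; every non-trans pair is cis.
There are 6 geometric isomers: SCN trans, Br trans; SCN cis, Br trans; SCN trans, Br cis; SCN cis, Br cis (3 arrangements, 2 chiral).
Of these, 2 lack any improper symmetry element and so occur as enantiomeric pairs, giving 6 + 2 = 8 stereoisomers in total.

8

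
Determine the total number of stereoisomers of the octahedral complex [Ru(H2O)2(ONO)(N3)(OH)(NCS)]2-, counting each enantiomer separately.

An octahedron has six vertices in three trans pairs; every non-trans pair is cis.
Placing the ligands in turn and identifying arrangements related by rotation or reflection leaves 9 distinct geometric isomers.
Of these, 6 lack any improper symmetry element and so occur as enantiomeric pairs, giving 9 + 6 = 15 stereoisomers in total.

15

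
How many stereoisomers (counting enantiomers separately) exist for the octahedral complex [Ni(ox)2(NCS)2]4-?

An octahedron has six vertices in three trans pairs; every non-trans pair is cis.
Each ox is bidentate and must span two cis positions.
Systematic placement gives 2 geometric isomers: NCS trans; NCS cis (chiral).
One of these lacks any improper symmetry element and so occurs as an enantiomeric pair, giving 2 + 1 = 3 stereoisomers in total.

3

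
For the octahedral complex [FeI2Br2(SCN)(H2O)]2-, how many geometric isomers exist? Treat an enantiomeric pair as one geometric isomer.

An octahedron has six vertices in three trans pairs; every non-trans pair is cis.
Systematic placement gives 6 geometric isomers: I cis, Br trans; I trans, Br trans; I cis, Br cis (3 arrangements, 2 chiral); I trans, Br cis.

6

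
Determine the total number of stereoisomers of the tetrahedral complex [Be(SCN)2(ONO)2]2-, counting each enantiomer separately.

In a tetrahedral complex all four positions are equivalent and every pair of ligands is adjacent — there is no cis/trans distinction.
Only one geometric arrangement is possible.

1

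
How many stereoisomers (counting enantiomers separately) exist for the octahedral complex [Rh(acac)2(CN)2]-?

Each acac is bidentate and must span two cis positions.
There are 2 geometric isomers: CN trans; CN cis (chiral).
One of these lacks any improper symmetry element and so occurs as an enantiomeric pair, giving 2 + 1 = 3 stereoisomers in total.

3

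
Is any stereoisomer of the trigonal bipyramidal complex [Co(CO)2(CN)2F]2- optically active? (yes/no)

yes

Exhaustive case analysis gives 5 geometric isomers.
One of these lacks any improper symmetry element and so occurs as an enantiomeric pair, giving 5 + 1 = 6 stereoisomers in total.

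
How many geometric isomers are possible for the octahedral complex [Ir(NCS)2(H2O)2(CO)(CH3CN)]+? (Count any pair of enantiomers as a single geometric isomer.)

The six octahedral sites form three mutually perpendicular trans pairs.
Working through the distinct placements yields 6 geometric isomers: NCS trans, H2O trans; NCS cis, H2O cis (3 arrangements, 2 chiral); NCS trans, H2O cis; NCS cis, H2O trans.

6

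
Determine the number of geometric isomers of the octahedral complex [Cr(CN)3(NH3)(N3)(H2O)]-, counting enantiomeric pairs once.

4

An octahedron has six vertices in three trans pairs; every non-trans pair is cis.
The distinct arrangements are (4 in all): CN mer (3 arrangements); CN fac (chiral).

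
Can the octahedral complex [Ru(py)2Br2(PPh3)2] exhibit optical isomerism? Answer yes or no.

yes

In an octahedral complex each vertex has one trans partner and four cis neighbours.
Systematic placement gives 5 geometric isomers: py trans, Br trans, PPh3 trans; py cis, Br trans, PPh3 cis; py trans, Br cis, PPh3 cis; py cis, Br cis, PPh3 cis (chiral); py cis, Br cis, PPh3 trans.
One of these lacks any improper symmetry element and so occurs as an enantiomeric pair, giving 5 + 1 = 6 stereoisomers in total.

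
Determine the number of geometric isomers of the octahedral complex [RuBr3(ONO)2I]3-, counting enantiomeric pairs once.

Working through the distinct placements yields 3 geometric isomers: Br mer, ONO trans; Br mer, ONO cis; Br fac, ONO cis.

3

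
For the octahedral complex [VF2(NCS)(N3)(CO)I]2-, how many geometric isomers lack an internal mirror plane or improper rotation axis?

The six octahedral sites form three mutually perpendicular trans pairs.
Systematic enumeration (placing each ligand type in turn and discarding arrangements equivalent by rotation or reflection) gives 9 geometric isomers.
Of these, 6 lack any improper symmetry element and so occur as enantiomeric pairs, giving 9 + 6 = 15 stereoisomers in total.

6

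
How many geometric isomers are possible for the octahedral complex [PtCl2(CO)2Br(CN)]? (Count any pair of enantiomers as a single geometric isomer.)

An octahedron has six vertices in three trans pairs; every non-trans pair is cis.
Systematic placement gives 6 geometric isomers: Cl trans, CO trans; Cl cis, CO cis (3 arrangements, 2 chiral); Cl trans, CO cis; Cl cis, CO trans.

6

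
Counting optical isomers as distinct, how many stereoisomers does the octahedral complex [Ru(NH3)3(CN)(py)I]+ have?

5

The six octahedral sites form three mutually perpendicular trans pairs.
Working through the distinct placements yields 4 geometric isomers: NH3 mer (3 arrangements); NH3 fac (chiral).
One of these lacks any improper symmetry element and so occurs as an enantiomeric pair, giving 4 + 1 = 5 stereoisomers in total.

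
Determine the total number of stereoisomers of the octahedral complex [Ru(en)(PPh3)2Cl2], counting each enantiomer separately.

An octahedron has six vertices in three trans pairs; every non-trans pair is cis.
Each en is bidentate and must span two cis positions.
The distinct arrangements are (3 in all): PPh3 cis, Cl trans; PPh3 cis, Cl cis (chiral); PPh3 trans, Cl cis.
One of these lacks any improper symmetry element and so occurs as an enantiomeric pair, giving 3 + 1 = 4 stereoisomers in total.

4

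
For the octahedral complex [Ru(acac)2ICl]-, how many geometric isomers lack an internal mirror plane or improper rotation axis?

Each acac is bidentate and must span two cis positions.
Systematic placement gives 2 geometric isomers: I and Cl mutually trans; I and Cl mutually cis (chiral).
One of these lacks any improper symmetry element and so occurs as an enantiomeric pair, giving 2 + 1 = 3 stereoisomers in total.

1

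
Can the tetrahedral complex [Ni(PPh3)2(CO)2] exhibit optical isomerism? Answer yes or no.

no

Only one geometric arrangement is possible.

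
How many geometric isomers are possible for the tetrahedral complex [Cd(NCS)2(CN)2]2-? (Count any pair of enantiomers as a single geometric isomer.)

1

All four vertices of a tetrahedron are equivalent and mutually adjacent, so cis/trans isomerism cannot arise.
Only one geometric arrangement is possible.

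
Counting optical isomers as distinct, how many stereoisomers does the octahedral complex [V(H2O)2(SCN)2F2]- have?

6

Systematic placement gives 5 geometric isomers: H2O trans, SCN trans, F trans; H2O cis, SCN cis, F trans; H2O cis, SCN trans, F cis; H2O cis, SCN cis, F cis (chiral); H2O trans, SCN cis, F cis.
One of these lacks any improper symmetry element and so occurs as an enantiomeric pair, giving 5 + 1 = 6 stereoisomers in total.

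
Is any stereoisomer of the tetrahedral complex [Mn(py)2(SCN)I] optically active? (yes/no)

no

All four vertices of a tetrahedron are equivalent and mutually adjacent, so cis/trans isomerism cannot arise.
Only one geometric arrangement is possible.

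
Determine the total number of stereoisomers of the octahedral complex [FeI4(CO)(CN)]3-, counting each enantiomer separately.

2

In an octahedral complex each vertex has one trans partner and four cis neighbours.
Working through the distinct placements yields 2 geometric isomers: CO and CN mutually trans; CO and CN mutually cis.
Each arrangement has an internal mirror plane or centre of symmetry, so none is chiral.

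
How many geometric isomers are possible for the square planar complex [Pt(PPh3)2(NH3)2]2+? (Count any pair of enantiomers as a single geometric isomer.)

2

In a square planar complex each vertex has one trans partner and two cis neighbours.
Working through the distinct placements yields 2 geometric isomers: PPh3 cis; PPh3 trans.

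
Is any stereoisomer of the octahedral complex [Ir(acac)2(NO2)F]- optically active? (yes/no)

An octahedron has six vertices in three trans pairs; every non-trans pair is cis.
Each acac is bidentate and must span two cis positions.
There are 2 geometric isomers: NO2 and F mutually trans; NO2 and F mutually cis (chiral).
One of these lacks any improper symmetry element and so occurs as an enantiomeric pair, giving 2 + 1 = 3 stereoisomers in total.

yes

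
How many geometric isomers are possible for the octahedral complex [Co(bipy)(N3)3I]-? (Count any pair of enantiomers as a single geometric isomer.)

The six octahedral sites form three mutually perpendicular trans pairs.
Each bipy is bidentate and must span two cis positions.
The distinct arrangements are (2 in all): N3 fac; N3 mer.

2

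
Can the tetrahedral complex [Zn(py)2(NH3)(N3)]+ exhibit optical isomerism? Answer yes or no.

In a tetrahedral complex all four positions are equivalent and every pair of ligands is adjacent — there is no cis/trans distinction.
Only one geometric arrangement is possible.

no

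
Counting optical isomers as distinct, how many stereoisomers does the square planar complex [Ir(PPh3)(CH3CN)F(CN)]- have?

3

In a square planar complex each vertex has one trans partner and two cis neighbours.
Working through the distinct placements yields 3 geometric isomers: (CH3CN/F trans, CN/PPh3 trans); (CH3CN/PPh3 trans, CN/F trans); (CH3CN/CN trans, F/PPh3 trans).
Each arrangement has an internal mirror plane or centre of symmetry, so none is chiral.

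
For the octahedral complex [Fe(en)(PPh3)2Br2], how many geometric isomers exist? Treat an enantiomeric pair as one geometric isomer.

3

The six octahedral sites form three mutually perpendicular trans pairs.
Each en is bidentate and must span two cis positions.
Systematic placement gives 3 geometric isomers: PPh3 cis, Br trans; PPh3 cis, Br cis (chiral); PPh3 trans, Br cis.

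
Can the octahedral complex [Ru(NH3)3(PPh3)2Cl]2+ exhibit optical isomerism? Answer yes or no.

The distinct arrangements are (3 in all): NH3 mer, PPh3 trans; NH3 fac, PPh3 cis; NH3 mer, PPh3 cis.
Each arrangement has an internal mirror plane or centre of symmetry, so none is chiral.

no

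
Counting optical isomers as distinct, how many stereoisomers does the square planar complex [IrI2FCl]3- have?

2

A square has two trans pairs of vertices; adjacent vertices are cis.
There are 2 geometric isomers: I cis; I trans.
Each arrangement has an internal mirror plane or centre of symmetry, so none is chiral.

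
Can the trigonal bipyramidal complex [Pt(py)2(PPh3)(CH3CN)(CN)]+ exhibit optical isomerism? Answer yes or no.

yes

Exhaustive case analysis gives 7 geometric isomers.
Of these, 3 lack any improper symmetry element and so occur as enantiomeric pairs, giving 7 + 3 = 10 stereoisomers in total.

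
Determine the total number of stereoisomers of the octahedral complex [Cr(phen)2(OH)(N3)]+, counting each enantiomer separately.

In an octahedral complex each vertex has one trans partner and four cis neighbours.
Each phen is bidentate and must span two cis positions.
There are 2 geometric isomers: OH and N3 mutually trans; OH and N3 mutually cis (chiral).
One of these lacks any improper symmetry element and so occurs as an enantiomeric pair, giving 2 + 1 = 3 stereoisomers in total.

3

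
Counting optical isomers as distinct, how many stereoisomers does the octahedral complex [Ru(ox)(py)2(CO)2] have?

Each ox is bidentate and must span two cis positions.
The distinct arrangements are (3 in all): py cis, CO trans; py trans, CO cis; py cis, CO cis (chiral).
One of these lacks any improper symmetry element and so occurs as an enantiomeric pair, giving 3 + 1 = 4 stereoisomers in total.

4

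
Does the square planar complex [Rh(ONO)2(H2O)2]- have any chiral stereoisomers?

no

A square has two trans pairs of vertices; adjacent vertices are cis.
Systematic placement gives 2 geometric isomers: ONO cis; ONO trans.
Each arrangement has an internal mirror plane or centre of symmetry, so none is chiral.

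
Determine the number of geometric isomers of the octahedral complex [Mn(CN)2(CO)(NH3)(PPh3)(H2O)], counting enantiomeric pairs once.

9

The six octahedral sites form three mutually perpendicular trans pairs.
Exhaustive case analysis gives 9 geometric isomers.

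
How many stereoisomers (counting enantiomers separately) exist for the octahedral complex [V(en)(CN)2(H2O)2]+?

Each en is bidentate and must span two cis positions.
The distinct arrangements are (3 in all): CN trans, H2O cis; CN cis, H2O cis (chiral); CN cis, H2O trans.
One of these lacks any improper symmetry element and so occurs as an enantiomeric pair, giving 3 + 1 = 4 stereoisomers in total.

4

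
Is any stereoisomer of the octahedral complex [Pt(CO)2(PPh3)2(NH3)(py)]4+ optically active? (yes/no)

An octahedron has six vertices in three trans pairs; every non-trans pair is cis.
Systematic placement gives 6 geometric isomers: CO trans, PPh3 cis; CO trans, PPh3 trans; CO cis, PPh3 cis (3 arrangements, 2 chiral); CO cis, PPh3 trans.
Of these, 2 lack any improper symmetry element and so occur as enantiomeric pairs, giving 6 + 2 = 8 stereoisomers in total.

yes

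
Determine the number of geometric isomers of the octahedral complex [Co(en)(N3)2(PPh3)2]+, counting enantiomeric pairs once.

An octahedron has six vertices in three trans pairs; every non-trans pair is cis.
Each en is bidentate and must span two cis positions.
Working through the distinct placements yields 3 geometric isomers: N3 trans, PPh3 cis; N3 cis, PPh3 cis (chiral); N3 cis, PPh3 trans.

3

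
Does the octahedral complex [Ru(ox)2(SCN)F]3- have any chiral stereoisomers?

yes

An octahedron has six vertices in three trans pairs; every non-trans pair is cis.
Each ox is bidentate and must span two cis positions.
There are 2 geometric isomers: SCN and F mutually trans; SCN and F mutually cis (chiral).
One of these lacks any improper symmetry element and so occurs as an enantiomeric pair, giving 2 + 1 = 3 stereoisomers in total.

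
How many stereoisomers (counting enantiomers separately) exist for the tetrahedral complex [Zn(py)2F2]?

Only one geometric arrangement is possible.

1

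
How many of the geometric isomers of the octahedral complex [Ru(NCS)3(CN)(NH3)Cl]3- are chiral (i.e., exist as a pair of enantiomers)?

An octahedron has six vertices in three trans pairs; every non-trans pair is cis.
The distinct arrangements are (4 in all): NCS mer (3 arrangements); NCS fac (chiral).
One of these lacks any improper symmetry element and so occurs as an enantiomeric pair, giving 4 + 1 = 5 stereoisomers in total.

1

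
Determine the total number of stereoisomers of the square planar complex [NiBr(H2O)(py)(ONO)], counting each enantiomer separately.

Systematic placement gives 3 geometric isomers: (Br/ONO trans, H2O/py trans); (Br/py trans, H2O/ONO trans); (Br/H2O trans, ONO/py trans).
Each arrangement has an internal mirror plane or centre of symmetry, so none is chiral.

3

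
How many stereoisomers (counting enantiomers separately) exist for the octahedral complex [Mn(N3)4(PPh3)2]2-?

An octahedron has six vertices in three trans pairs; every non-trans pair is cis.
Working through the distinct placements yields 2 geometric isomers: PPh3 trans; PPh3 cis.
Each arrangement has an internal mirror plane or centre of symmetry, so none is chiral.

2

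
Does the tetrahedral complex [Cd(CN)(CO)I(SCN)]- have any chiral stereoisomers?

yes

In a tetrahedral complex all four positions are equivalent and every pair of ligands is adjacent — there is no cis/trans distinction.
Only one geometric arrangement is possible; it has no improper symmetry element, so it exists as a pair of enantiomers (2 stereoisomers).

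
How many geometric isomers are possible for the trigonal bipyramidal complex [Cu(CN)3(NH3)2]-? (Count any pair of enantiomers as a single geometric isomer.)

3

There are 3 geometric isomers: NH3 both equatorial; NH3 one axial, one equatorial; NH3 both axial.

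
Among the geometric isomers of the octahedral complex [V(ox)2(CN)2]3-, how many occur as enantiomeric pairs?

1

The six octahedral sites form three mutually perpendicular trans pairs.
Each ox is bidentate and must span two cis positions.
Systematic placement gives 2 geometric isomers: CN trans; CN cis (chiral).
One of these lacks any improper symmetry element and so occurs as an enantiomeric pair, giving 2 + 1 = 3 stereoisomers in total.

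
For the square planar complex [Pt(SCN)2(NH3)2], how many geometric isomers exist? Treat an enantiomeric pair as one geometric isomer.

2

In a square planar complex each vertex has one trans partner and two cis neighbours.
Systematic placement gives 2 geometric isomers: SCN cis; SCN trans.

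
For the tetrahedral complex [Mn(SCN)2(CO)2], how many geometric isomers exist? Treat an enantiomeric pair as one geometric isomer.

1

All four vertices of a tetrahedron are equivalent and mutually adjacent, so cis/trans isomerism cannot arise.
Only one geometric arrangement is possible.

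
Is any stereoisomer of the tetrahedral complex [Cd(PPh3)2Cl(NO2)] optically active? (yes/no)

All four vertices of a tetrahedron are equivalent and mutually adjacent, so cis/trans isomerism cannot arise.
Only one geometric arrangement is possible.

no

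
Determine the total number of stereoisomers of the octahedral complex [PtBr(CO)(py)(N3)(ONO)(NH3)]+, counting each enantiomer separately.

In an octahedral complex each vertex has one trans partner and four cis neighbours.
Systematic enumeration (placing each ligand type in turn and discarding arrangements equivalent by rotation or reflection) gives 15 geometric isomers.
Of these, 15 lack any improper symmetry element and so occur as enantiomeric pairs, giving 15 + 15 = 30 stereoisomers in total.

30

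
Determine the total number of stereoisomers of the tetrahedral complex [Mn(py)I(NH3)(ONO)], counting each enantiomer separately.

All four vertices of a tetrahedron are equivalent and mutually adjacent, so cis/trans isomerism cannot arise.
Only one geometric arrangement is possible; it has no improper symmetry element, so it exists as a pair of enantiomers (2 stereoisomers).

2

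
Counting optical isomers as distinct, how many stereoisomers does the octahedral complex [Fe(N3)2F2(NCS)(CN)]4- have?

8

In an octahedral complex each vertex has one trans partner and four cis neighbours.
There are 6 geometric isomers: N3 cis, F cis (3 arrangements, 2 chiral); N3 trans, F cis; N3 cis, F trans; N3 trans, F trans.
Of these, 2 lack any improper symmetry element and so occur as enantiomeric pairs, giving 6 + 2 = 8 stereoisomers in total.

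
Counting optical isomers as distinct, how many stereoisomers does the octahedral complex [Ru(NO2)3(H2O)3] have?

An octahedron has six vertices in three trans pairs; every non-trans pair is cis.
Systematic placement gives 2 geometric isomers: NO2 mer; NO2 fac.
Each arrangement has an internal mirror plane or centre of symmetry, so none is chiral.

2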